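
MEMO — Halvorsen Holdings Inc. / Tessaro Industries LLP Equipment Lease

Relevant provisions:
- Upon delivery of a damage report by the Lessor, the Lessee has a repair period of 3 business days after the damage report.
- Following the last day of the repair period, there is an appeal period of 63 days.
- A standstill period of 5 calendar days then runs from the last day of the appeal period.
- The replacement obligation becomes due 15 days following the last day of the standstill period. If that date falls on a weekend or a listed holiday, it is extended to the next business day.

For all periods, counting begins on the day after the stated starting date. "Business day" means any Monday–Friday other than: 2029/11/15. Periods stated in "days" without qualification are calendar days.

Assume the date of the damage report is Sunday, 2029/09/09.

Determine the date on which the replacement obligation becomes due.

2029/12/04

The last day of the repair period: 3 business days after Sunday, 2029/09/09, skipping weekends — Sep 10, Sep 11, Sep 12 — lands on Wednesday, 2029/09/12.
The last day of the appeal period: 63 calendar days after 2029/09/12 is 2029/11/14.
The last day of the standstill period: 5 calendar days after 2029/11/14 is 2029/11/19.
The date on which the replacement obligation becomes due: 2029/11/19 + 15 days = 2029/12/04. 2029/12/04 is a Tuesday and is not a listed holiday, so no roll-forward applies.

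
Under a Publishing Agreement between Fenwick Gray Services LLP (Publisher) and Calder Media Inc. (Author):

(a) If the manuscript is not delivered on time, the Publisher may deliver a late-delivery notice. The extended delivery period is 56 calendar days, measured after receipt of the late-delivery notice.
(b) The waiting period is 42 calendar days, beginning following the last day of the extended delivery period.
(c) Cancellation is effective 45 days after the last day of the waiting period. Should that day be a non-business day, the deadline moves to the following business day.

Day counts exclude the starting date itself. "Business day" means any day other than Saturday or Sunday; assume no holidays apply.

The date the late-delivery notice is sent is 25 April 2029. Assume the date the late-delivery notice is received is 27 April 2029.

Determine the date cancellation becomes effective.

17 September 2029

The last day of the extended delivery period: 56 calendar days after 27 April 2029 is 22 June 2029.
The last day of the waiting period: 42 calendar days after 22 June 2029 is 3 August 2029.
The date cancellation becomes effective: 3 August 2029 + 45 days = 17 September 2029. 17 September 2029 is a Monday, so no roll-forward applies.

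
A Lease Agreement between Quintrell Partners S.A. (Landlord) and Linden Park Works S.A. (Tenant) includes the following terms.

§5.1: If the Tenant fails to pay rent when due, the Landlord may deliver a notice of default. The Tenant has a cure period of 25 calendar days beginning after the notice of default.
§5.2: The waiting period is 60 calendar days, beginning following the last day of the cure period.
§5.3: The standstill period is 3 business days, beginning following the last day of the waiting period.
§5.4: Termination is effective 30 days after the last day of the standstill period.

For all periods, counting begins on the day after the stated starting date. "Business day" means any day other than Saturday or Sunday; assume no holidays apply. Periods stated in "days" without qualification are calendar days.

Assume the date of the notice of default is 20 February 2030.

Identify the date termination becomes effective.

Adding 25 calendar days to 20 February 2030 gives 17 March 2030, which is the last day of the cure period.
The last day of the waiting period: 17 March 2030 + 60 days = 16 May 2030.
The last day of the standstill period: 3 business days after Thursday, 16 May 2030, skipping weekends — May 17, May 20, May 21 — lands on Tuesday, 21 May 2030.
The date termination becomes effective: 21 May 2030 + 30 days = 20 June 2030.

20 June 2030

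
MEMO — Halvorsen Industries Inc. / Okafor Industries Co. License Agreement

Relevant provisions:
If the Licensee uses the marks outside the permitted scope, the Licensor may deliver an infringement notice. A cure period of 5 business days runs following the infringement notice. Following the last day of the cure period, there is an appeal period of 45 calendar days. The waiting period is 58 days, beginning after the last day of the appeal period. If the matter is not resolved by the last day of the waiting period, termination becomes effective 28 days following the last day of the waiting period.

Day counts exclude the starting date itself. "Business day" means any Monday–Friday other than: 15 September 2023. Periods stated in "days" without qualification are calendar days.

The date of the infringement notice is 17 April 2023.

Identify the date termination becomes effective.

The last day of the cure period: counting 5 business days from Monday, 17 April 2023 (Apr 18, Apr 19, Apr 20, Apr 21, Apr 24, skipping weekends) reaches Monday, 24 April 2023.
The last day of the appeal period: 24 April 2023 + 45 days = 8 June 2023.
Adding 58 calendar days to 8 June 2023 gives 5 August 2023, which is the last day of the waiting period.
The date termination becomes effective: 28 calendar days after 5 August 2023 is 2 September 2023.

2 September 2023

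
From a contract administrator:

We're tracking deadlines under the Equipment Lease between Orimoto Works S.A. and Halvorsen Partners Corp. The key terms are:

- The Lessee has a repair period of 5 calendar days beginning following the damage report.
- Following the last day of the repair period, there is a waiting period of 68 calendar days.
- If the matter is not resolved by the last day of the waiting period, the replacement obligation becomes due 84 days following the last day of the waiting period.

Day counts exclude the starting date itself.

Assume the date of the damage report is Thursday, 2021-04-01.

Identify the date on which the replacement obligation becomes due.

The last day of the repair period: 5 calendar days after 2021-04-01 is 2021-04-06.
The last day of the waiting period: 2021-04-06 + 68 days = 2021-06-13.
The date on which the replacement obligation becomes due: 84 calendar days after 2021-06-13 is 2021-09-05.

2021-09-05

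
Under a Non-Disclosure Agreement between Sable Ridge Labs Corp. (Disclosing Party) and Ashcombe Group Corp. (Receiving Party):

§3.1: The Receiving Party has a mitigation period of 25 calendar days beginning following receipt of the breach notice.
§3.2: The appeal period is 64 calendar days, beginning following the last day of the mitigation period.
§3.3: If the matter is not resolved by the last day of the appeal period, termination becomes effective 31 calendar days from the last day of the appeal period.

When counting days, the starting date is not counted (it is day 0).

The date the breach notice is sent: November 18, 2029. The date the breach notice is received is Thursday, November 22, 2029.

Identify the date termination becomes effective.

March 22, 2030

The last day of the mitigation period: 25 calendar days after November 22, 2029 is December 17, 2029.
The last day of the appeal period: 64 calendar days after December 17, 2029 is February 19, 2030.
The date termination becomes effective: February 19, 2030 + 31 days = March 22, 2030.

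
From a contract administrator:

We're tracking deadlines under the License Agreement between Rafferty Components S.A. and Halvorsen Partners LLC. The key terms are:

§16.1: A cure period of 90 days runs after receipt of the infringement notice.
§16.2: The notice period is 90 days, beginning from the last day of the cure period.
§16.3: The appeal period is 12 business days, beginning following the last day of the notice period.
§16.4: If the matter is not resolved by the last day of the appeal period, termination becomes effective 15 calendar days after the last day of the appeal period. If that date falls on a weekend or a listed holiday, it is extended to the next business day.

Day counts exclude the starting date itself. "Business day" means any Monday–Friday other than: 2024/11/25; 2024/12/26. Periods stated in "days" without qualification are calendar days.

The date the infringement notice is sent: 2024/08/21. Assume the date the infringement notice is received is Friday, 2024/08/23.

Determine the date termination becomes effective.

2025/03/24

The last day of the cure period: 90 calendar days after 2024/08/23 is 2024/11/21.
Adding 90 calendar days to 2024/11/21 gives 2025/02/19, which is the last day of the notice period.
From Wednesday, 2025/02/19, 12 business days (Feb 20, Feb 21, Feb 24, Feb 25, …, Mar 5, Mar 6, Mar 7, skipping weekends) brings us to Friday, 2025/03/07, which is the last day of the appeal period.
The date termination becomes effective: 15 calendar days after 2025/03/07 is 2025/03/22. That falls on a Saturday, so it rolls to the next business day, Monday, 2025/03/24.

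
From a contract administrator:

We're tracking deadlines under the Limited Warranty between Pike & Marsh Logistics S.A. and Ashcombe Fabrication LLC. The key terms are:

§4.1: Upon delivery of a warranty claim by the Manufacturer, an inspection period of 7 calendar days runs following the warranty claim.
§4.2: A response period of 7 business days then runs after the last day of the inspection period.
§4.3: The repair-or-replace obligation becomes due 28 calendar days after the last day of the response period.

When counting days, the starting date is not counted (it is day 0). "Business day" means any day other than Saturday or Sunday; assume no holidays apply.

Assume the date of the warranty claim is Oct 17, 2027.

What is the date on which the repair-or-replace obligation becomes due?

Adding 7 calendar days to Oct 17, 2027 gives Oct 24, 2027, which is the last day of the inspection period.
The last day of the response period: counting 7 business days from Sunday, Oct 24, 2027 (Oct 25, Oct 26, Oct 27, Oct 28, Oct 29, Nov 1, Nov 2, skipping weekends) reaches Tuesday, Nov 2, 2027.
The date on which the repair-or-replace obligation becomes due: Nov 2, 2027 + 28 days = Nov 30, 2027.

Nov 30, 2027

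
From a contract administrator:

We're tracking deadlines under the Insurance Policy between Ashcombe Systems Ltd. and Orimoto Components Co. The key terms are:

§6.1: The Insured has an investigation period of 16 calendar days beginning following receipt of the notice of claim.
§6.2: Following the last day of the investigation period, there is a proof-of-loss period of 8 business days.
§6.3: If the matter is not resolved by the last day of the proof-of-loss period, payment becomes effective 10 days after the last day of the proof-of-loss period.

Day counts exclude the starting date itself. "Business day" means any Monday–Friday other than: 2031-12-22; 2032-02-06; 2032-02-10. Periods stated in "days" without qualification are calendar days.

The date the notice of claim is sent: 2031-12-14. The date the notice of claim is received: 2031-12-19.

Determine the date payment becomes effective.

2032-01-24

The last day of the investigation period: 2031-12-19 + 16 days = 2032-01-04.
The last day of the proof-of-loss period: 8 business days after Sunday, 2032-01-04, skipping weekends — Jan 5, Jan 6, Jan 7, Jan 8, Jan 9, Jan 12, Jan 13, Jan 14 — lands on Wednesday, 2032-01-14.
Adding 10 calendar days to 2032-01-14 gives 2032-01-24, which is the date payment becomes effective.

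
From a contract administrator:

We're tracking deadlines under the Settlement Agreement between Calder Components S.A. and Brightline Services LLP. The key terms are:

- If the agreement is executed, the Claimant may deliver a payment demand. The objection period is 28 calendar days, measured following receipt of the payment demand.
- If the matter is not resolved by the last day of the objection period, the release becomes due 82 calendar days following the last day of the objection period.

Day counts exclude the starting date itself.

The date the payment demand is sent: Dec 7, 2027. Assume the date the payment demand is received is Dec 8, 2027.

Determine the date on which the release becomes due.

Mar 27, 2028

Adding 28 calendar days to Dec 8, 2027 gives Jan 5, 2028, which is the last day of the objection period.
The date on which the release becomes due: 82 calendar days after Jan 5, 2028 is Mar 27, 2028.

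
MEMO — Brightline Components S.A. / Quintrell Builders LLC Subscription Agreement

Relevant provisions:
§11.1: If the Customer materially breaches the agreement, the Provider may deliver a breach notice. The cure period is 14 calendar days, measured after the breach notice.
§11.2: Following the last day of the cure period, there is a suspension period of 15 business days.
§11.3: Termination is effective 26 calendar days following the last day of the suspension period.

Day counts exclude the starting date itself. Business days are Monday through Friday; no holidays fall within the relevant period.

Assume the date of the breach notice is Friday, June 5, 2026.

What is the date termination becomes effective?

August 5, 2026

The last day of the cure period: June 5, 2026 + 14 days = June 19, 2026.
From Friday, June 19, 2026, 15 business days (Jun 22, Jun 23, Jun 24, Jun 25, …, Jul 8, Jul 9, Jul 10, skipping weekends) brings us to Friday, July 10, 2026, which is the last day of the suspension period.
The date termination becomes effective: 26 calendar days after July 10, 2026 is August 5, 2026.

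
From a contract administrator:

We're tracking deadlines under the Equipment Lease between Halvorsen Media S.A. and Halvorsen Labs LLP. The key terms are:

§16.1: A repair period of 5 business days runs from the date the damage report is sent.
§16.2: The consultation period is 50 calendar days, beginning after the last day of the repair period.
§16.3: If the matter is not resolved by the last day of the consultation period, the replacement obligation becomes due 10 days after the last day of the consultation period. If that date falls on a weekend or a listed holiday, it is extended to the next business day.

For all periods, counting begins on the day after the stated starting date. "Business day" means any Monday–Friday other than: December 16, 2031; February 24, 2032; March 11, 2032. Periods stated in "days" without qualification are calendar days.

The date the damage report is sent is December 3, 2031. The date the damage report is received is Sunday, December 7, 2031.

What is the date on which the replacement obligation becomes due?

The last day of the repair period: 5 business days after Wednesday, December 3, 2031, skipping weekends — Dec 4, Dec 5, Dec 8, Dec 9, Dec 10 — lands on Wednesday, December 10, 2031.
The last day of the consultation period: December 10, 2031 + 50 days = January 29, 2032.
Adding 10 calendar days to January 29, 2032 gives February 8, 2032, which is the date on which the replacement obligation becomes due. That falls on a Sunday, so it rolls to the next business day, Monday, February 9, 2032.

February 9, 2032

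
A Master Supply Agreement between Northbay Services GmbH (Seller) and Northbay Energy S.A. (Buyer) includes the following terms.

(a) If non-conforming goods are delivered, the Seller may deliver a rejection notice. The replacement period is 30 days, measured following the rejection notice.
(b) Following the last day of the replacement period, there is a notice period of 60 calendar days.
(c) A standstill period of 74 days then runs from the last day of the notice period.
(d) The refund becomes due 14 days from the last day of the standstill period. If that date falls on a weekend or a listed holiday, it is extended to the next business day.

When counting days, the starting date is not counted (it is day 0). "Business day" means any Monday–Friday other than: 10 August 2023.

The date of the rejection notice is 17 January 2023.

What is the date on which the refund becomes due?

The last day of the replacement period: 30 calendar days after 17 January 2023 is 16 February 2023.
The last day of the notice period: 60 calendar days after 16 February 2023 is 17 April 2023.
The last day of the standstill period: 17 April 2023 + 74 days = 30 June 2023.
The date on which the refund becomes due: 30 June 2023 + 14 days = 14 July 2023. 14 July 2023 is a Friday and is not a listed holiday, so no roll-forward applies.

14 July 2023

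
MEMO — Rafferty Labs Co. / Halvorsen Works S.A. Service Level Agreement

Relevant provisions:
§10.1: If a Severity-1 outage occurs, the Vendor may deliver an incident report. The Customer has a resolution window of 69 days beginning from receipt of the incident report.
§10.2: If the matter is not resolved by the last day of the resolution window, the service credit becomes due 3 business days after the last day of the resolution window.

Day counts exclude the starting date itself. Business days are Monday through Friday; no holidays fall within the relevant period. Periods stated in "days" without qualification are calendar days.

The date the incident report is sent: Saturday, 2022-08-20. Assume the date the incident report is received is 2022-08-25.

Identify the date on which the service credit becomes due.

2022-11-07

The last day of the resolution window: 69 calendar days after 2022-08-25 is 2022-11-02.
The date on which the service credit becomes due: counting 3 business days from Wednesday, 2022-11-02 (Nov 3, Nov 4, Nov 7, skipping weekends) reaches Monday, 2022-11-07.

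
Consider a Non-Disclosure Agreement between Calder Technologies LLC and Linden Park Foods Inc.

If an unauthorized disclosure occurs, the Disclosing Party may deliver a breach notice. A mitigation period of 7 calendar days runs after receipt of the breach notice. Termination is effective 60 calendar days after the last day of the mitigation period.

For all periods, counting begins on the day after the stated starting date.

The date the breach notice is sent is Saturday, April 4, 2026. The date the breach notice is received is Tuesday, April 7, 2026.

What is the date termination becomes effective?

June 13, 2026

The last day of the mitigation period: 7 calendar days after April 7, 2026 is April 14, 2026.
Adding 60 calendar days to April 14, 2026 gives June 13, 2026, which is the date termination becomes effective.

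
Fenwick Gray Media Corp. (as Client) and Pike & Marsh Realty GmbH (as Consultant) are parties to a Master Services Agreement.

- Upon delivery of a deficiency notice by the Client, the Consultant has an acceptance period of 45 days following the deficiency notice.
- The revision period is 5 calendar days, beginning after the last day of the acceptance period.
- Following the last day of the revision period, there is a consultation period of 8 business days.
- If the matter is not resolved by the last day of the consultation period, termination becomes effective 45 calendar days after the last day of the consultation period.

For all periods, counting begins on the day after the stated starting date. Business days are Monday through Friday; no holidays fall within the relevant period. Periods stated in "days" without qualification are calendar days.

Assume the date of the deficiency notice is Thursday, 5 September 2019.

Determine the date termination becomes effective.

21 December 2019

Adding 45 calendar days to 5 September 2019 gives 20 October 2019, which is the last day of the acceptance period.
The last day of the revision period: 5 calendar days after 20 October 2019 is 25 October 2019.
The last day of the consultation period: 8 business days after Friday, 25 October 2019, skipping weekends — Oct 28, Oct 29, Oct 30, Oct 31, Nov 1, Nov 4, Nov 5, Nov 6 — lands on Wednesday, 6 November 2019.
The date termination becomes effective: 6 November 2019 + 45 days = 21 December 2019.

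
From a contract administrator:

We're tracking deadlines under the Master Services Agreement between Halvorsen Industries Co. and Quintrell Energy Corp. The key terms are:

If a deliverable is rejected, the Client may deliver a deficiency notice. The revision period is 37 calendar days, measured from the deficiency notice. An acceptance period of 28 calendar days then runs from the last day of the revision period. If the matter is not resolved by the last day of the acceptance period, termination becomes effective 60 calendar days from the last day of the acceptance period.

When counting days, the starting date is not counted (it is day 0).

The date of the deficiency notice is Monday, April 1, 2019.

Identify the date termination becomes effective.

August 4, 2019

The last day of the revision period: 37 calendar days after April 1, 2019 is May 8, 2019.
The last day of the acceptance period: May 8, 2019 + 28 days = June 5, 2019.
Adding 60 calendar days to June 5, 2019 gives August 4, 2019, which is the date termination becomes effective.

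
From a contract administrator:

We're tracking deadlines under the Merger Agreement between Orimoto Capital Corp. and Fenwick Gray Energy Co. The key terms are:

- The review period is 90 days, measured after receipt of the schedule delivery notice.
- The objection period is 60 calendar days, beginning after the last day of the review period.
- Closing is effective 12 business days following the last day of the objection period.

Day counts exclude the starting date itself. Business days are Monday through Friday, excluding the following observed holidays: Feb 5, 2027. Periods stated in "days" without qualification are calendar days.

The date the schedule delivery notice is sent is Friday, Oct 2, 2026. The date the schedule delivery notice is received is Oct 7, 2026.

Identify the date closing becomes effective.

Mar 23, 2027

The last day of the review period: Oct 7, 2026 + 90 days = Jan 5, 2027.
The last day of the objection period: 60 calendar days after Jan 5, 2027 is Mar 6, 2027.
From Saturday, Mar 6, 2027, 12 business days (Mar 8, Mar 9, Mar 10, Mar 11, …, Mar 19, Mar 22, Mar 23, skipping weekends) brings us to Tuesday, Mar 23, 2027, which is the date closing becomes effective.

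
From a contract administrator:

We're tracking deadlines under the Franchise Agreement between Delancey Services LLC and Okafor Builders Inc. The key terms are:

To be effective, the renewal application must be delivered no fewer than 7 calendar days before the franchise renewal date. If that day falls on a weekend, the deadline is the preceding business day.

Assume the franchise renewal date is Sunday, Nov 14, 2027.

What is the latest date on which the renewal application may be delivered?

Nov 5, 2027

Counting back 7 calendar days from Nov 14, 2027 gives Nov 7, 2027. That is a Sunday, so the deadline moves back to Friday, Nov 5, 2027.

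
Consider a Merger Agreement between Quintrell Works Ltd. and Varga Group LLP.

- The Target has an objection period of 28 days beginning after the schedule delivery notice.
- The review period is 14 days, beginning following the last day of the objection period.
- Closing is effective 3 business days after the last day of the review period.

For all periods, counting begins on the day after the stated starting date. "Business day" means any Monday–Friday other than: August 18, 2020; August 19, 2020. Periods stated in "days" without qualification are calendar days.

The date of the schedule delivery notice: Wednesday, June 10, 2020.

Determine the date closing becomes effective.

The last day of the objection period: June 10, 2020 + 28 days = July 8, 2020.
The last day of the review period: July 8, 2020 + 14 days = July 22, 2020.
The date closing becomes effective: 3 business days after Wednesday, July 22, 2020, skipping weekends — Jul 23, Jul 24, Jul 27 — lands on Monday, July 27, 2020.

July 27, 2020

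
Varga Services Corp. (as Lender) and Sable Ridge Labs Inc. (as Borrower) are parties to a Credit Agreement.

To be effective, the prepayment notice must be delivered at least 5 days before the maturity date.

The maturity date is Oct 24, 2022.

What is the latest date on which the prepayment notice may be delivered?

Oct 19, 2022

Oct 24, 2022 minus 5 days is Oct 19, 2022.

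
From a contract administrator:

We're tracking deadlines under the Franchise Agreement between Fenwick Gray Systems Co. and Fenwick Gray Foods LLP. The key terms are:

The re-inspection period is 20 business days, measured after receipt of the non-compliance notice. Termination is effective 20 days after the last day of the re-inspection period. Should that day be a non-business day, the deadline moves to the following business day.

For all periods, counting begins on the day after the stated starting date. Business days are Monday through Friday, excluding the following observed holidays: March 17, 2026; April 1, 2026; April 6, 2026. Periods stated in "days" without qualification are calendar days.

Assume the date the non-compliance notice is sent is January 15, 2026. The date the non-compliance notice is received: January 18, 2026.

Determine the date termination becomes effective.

March 5, 2026

The last day of the re-inspection period: 20 business days after Sunday, January 18, 2026, skipping weekends — Jan 19, Jan 20, Jan 21, Jan 22, …, Feb 11, Feb 12, Feb 13 — lands on Friday, February 13, 2026.
The date termination becomes effective: 20 calendar days after February 13, 2026 is March 5, 2026. March 5, 2026 is a Thursday and is not a listed holiday, so no roll-forward applies.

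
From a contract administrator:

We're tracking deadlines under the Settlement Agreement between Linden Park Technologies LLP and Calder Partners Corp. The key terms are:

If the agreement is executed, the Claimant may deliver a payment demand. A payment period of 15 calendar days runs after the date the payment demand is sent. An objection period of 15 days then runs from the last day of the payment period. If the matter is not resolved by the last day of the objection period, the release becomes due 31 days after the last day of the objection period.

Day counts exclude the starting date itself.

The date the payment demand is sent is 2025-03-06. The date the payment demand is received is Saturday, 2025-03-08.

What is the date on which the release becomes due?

Adding 15 calendar days to 2025-03-06 gives 2025-03-21, which is the last day of the payment period.
Adding 15 calendar days to 2025-03-21 gives 2025-04-05, which is the last day of the objection period.
The date on which the release becomes due: 31 calendar days after 2025-04-05 is 2025-05-06.

2025-05-06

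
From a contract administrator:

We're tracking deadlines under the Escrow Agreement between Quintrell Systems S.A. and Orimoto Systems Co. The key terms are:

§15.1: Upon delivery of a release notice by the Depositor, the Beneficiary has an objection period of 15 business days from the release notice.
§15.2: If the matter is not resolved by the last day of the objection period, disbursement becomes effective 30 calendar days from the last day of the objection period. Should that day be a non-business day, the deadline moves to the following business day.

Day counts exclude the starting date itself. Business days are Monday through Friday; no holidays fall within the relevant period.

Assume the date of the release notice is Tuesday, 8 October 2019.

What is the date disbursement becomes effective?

28 November 2019

The last day of the objection period: counting 15 business days from Tuesday, 8 October 2019 (Oct 9, Oct 10, Oct 11, Oct 14, …, Oct 25, Oct 28, Oct 29, skipping weekends) reaches Tuesday, 29 October 2019.
The date disbursement becomes effective: 29 October 2019 + 30 days = 28 November 2019. 28 November 2019 is a Thursday, so no roll-forward applies.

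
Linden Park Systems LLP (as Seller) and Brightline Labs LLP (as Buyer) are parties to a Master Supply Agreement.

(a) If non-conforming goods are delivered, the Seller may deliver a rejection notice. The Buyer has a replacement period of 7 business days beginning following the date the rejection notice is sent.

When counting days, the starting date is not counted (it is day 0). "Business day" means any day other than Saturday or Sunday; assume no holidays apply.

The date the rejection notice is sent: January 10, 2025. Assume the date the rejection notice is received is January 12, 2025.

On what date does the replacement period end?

The last day of the replacement period: counting 7 business days from Friday, January 10, 2025 (Jan 13, Jan 14, Jan 15, Jan 16, Jan 17, Jan 20, Jan 21, skipping weekends) reaches Tuesday, January 21, 2025.

January 21, 2025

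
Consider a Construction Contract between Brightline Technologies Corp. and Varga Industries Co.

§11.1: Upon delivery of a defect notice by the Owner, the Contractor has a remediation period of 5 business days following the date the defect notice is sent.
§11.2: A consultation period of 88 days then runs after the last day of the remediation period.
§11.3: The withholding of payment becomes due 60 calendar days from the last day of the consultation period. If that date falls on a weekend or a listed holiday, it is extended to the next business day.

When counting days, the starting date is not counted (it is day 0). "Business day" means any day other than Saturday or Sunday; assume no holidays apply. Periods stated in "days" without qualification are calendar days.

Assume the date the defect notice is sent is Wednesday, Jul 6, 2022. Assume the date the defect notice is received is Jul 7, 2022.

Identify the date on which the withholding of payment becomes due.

The last day of the remediation period: counting 5 business days from Wednesday, Jul 6, 2022 (Jul 7, Jul 8, Jul 11, Jul 12, Jul 13, skipping weekends) reaches Wednesday, Jul 13, 2022.
Adding 88 calendar days to Jul 13, 2022 gives Oct 9, 2022, which is the last day of the consultation period.
The date on which the withholding of payment becomes due: 60 calendar days after Oct 9, 2022 is Dec 8, 2022. Dec 8, 2022 is a Thursday, so no roll-forward applies.

Dec 8, 2022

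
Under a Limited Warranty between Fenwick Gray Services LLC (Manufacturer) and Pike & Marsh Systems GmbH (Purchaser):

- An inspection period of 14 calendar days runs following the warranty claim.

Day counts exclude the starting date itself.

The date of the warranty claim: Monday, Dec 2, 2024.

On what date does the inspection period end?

Dec 16, 2024

The last day of the inspection period: 14 calendar days after Dec 2, 2024 is Dec 16, 2024.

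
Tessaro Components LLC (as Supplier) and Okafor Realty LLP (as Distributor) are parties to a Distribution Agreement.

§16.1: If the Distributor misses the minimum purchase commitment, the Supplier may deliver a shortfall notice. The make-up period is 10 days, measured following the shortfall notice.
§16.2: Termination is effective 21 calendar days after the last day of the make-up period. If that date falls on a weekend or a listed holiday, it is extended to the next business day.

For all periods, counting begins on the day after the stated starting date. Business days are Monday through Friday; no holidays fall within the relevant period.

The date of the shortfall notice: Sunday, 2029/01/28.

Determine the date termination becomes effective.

2029/02/28

Adding 10 calendar days to 2029/01/28 gives 2029/02/07, which is the last day of the make-up period.
Adding 21 calendar days to 2029/02/07 gives 2029/02/28, which is the date termination becomes effective. 2029/02/28 is a Wednesday, so no roll-forward applies.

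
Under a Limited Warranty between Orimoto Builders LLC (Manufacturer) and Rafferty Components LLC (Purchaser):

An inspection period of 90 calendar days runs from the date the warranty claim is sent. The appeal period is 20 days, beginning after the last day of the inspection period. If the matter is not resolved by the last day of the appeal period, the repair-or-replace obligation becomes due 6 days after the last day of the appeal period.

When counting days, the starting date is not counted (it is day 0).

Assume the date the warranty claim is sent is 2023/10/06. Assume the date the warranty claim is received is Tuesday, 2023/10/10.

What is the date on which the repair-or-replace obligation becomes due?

Adding 90 calendar days to 2023/10/06 gives 2024/01/04, which is the last day of the inspection period.
The last day of the appeal period: 2024/01/04 + 20 days = 2024/01/24.
The date on which the repair-or-replace obligation becomes due: 2024/01/24 + 6 days = 2024/01/30.

2024/01/30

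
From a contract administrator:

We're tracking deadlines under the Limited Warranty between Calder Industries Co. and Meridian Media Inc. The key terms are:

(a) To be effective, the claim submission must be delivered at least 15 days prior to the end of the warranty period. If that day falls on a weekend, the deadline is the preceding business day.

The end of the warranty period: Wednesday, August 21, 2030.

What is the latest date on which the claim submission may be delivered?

August 21, 2030 minus 15 days is August 6, 2030. That is a Tuesday, so no adjustment is needed.

August 6, 2030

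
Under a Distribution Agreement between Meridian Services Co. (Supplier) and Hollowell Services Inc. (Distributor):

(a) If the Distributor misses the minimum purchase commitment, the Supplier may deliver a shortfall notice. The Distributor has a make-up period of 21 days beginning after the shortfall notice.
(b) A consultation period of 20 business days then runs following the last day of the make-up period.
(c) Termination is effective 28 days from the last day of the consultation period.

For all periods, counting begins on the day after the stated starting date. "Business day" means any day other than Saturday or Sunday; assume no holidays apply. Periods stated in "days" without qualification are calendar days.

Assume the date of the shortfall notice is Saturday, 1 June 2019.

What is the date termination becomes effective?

16 August 2019

Adding 21 calendar days to 1 June 2019 gives 22 June 2019, which is the last day of the make-up period.
The last day of the consultation period: 20 business days after Saturday, 22 June 2019, skipping weekends — Jun 24, Jun 25, Jun 26, Jun 27, …, Jul 17, Jul 18, Jul 19 — lands on Friday, 19 July 2019.
The date termination becomes effective: 28 calendar days after 19 July 2019 is 16 August 2019.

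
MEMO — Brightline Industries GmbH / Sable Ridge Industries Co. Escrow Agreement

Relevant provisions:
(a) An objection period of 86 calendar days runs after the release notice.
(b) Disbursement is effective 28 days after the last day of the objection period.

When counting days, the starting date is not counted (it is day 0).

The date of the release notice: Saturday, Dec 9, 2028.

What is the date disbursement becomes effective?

Apr 2, 2029

The last day of the objection period: Dec 9, 2028 + 86 days = Mar 5, 2029.
Adding 28 calendar days to Mar 5, 2029 gives Apr 2, 2029, which is the date disbursement becomes effective.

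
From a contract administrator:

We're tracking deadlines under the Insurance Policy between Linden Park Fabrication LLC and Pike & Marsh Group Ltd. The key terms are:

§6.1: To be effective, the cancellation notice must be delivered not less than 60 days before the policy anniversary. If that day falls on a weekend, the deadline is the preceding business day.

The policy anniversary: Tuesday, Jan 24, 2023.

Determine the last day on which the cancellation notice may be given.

Nov 25, 2022

Jan 24, 2023 minus 60 days is Nov 25, 2022. That is a Friday, so no adjustment is needed.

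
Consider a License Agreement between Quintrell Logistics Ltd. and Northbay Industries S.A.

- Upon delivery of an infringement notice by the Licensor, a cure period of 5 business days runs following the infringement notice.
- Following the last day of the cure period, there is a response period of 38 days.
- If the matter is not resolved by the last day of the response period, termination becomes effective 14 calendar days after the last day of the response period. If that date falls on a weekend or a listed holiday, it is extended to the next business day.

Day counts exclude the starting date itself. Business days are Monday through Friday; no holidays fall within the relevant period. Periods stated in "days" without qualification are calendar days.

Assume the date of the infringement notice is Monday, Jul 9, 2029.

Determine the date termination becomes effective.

Sep 6, 2029

The last day of the cure period: counting 5 business days from Monday, Jul 9, 2029 (Jul 10, Jul 11, Jul 12, Jul 13, Jul 16, skipping weekends) reaches Monday, Jul 16, 2029.
The last day of the response period: Jul 16, 2029 + 38 days = Aug 23, 2029.
The date termination becomes effective: 14 calendar days after Aug 23, 2029 is Sep 6, 2029. Sep 6, 2029 is a Thursday, so no roll-forward applies.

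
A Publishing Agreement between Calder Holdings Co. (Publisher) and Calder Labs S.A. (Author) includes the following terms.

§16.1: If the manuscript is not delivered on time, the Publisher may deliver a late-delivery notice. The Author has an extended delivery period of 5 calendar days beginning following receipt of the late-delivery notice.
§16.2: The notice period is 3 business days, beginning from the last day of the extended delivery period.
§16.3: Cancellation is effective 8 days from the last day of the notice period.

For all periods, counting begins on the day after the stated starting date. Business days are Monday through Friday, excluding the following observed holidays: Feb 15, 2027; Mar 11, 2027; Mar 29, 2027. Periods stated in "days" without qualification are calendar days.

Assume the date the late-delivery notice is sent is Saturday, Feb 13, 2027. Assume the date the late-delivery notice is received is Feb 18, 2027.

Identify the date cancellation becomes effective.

Mar 6, 2027

The last day of the extended delivery period: 5 calendar days after Feb 18, 2027 is Feb 23, 2027.
The last day of the notice period: 3 business days after Tuesday, Feb 23, 2027, skipping weekends — Feb 24, Feb 25, Feb 26 — lands on Friday, Feb 26, 2027.
The date cancellation becomes effective: 8 calendar days after Feb 26, 2027 is Mar 6, 2027.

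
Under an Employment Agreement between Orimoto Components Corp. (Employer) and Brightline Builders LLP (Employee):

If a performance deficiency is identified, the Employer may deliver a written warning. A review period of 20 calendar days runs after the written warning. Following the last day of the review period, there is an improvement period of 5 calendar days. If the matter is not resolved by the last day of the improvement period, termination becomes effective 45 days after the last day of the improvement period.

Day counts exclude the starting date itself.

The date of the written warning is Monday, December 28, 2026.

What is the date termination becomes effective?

The last day of the review period: December 28, 2026 + 20 days = January 17, 2027.
The last day of the improvement period: January 17, 2027 + 5 days = January 22, 2027.
The date termination becomes effective: January 22, 2027 + 45 days = March 8, 2027.

March 8, 2027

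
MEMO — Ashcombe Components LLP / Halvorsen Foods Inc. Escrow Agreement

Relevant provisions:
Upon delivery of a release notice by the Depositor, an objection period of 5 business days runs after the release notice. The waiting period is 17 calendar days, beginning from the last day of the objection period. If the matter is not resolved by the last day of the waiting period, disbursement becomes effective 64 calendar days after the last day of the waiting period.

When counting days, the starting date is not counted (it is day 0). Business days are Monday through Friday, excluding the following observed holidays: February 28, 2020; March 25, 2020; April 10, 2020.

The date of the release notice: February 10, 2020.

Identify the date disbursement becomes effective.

May 8, 2020

From Monday, February 10, 2020, 5 business days (Feb 11, Feb 12, Feb 13, Feb 14, Feb 17, skipping weekends) brings us to Monday, February 17, 2020, which is the last day of the objection period.
Adding 17 calendar days to February 17, 2020 gives March 5, 2020, which is the last day of the waiting period.
Adding 64 calendar days to March 5, 2020 gives May 8, 2020, which is the date disbursement becomes effective.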